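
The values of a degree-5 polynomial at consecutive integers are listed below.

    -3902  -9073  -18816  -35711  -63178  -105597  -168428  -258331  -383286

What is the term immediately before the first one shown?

Δ: -5171, -9743, -16895, -27467, -42419, -62831, -89903, -124955
Δ²: -4572, -7152, -10572, -14952, -20412, -27072, -35052
Δ³: -2580, -3420, -4380, -5460, -6660, -7980
Δ⁴: -840, -960, -1080, -1200, -1320
Δ⁵: -120, -120, -120, -120
The fifth differences are constant at -120.
Work back: -840 + 120 = -720;  -2580 + 720 = -1860;  -4572 + 1860 = -2712;  -5171 + 2712 = -2459;  -3902 + 2459 = -1443

-1443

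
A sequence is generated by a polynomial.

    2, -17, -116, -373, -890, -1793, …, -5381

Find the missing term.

-3232

Using the first 6 terms:
Δ: -19, -99, -257, -517, -903
Δ²: -80, -158, -260, -386
Δ³: -78, -102, -126
Δ⁴: -24, -24
Constant fourth difference = -24.
Extend forward: -126 − 24 = -150;  -386 − 150 = -536;  -903 − 536 = -1439;  -1793 − 1439 = -3232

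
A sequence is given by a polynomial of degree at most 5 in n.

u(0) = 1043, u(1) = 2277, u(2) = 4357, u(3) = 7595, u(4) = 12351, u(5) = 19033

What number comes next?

D1: 1234, 2080, 3238, 4756, 6682
D2: 846, 1158, 1518, 1926
D3: 312, 360, 408
D4: 48, 48
Fourth differences constant at 48.
408 + 48 = 456;  1926 + 456 = 2382;  6682 + 2382 = 9064;  19033 + 9064 = 28097

28097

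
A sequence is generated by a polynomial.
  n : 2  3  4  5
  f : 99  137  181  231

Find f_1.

67

38  44  50
6  6
The second differences are constant at 6.
Work back: 38 − 6 = 32;  99 − 32 = 67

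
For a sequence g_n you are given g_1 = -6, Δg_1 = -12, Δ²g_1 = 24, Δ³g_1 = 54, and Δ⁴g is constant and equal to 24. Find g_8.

3144

Build the table forward from the leading diagonal:
Δ⁴: 24, 24, 24, 24, 24, 24, 24, 24
Δ³: 54, 78, 102, 126, 150, 174, 198, 222
Δ²: 24, 78, 156, 258, 384, 534, 708, 906
Δ: -12, 12, 90, 246, 504, 888, 1422, 2130
g: -6, -18, -6, 84, 330, 834, 1722, 3144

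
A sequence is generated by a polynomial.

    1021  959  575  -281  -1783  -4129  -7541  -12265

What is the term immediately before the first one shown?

D1: -62  -384  -856  -1502  -2346  -3412  -4724
D2: -322  -472  -646  -844  -1066  -1312
D3: -150  -174  -198  -222  -246
D4: -24  -24  -24  -24
The fourth differences are constant at -24.
Work back: -150 + 24 = -126;  -322 + 126 = -196;  -62 + 196 = 134;  1021 − 134 = 887

887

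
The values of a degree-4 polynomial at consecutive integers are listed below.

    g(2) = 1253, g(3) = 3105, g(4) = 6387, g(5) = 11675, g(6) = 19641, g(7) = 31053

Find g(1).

351

D1: 1852, 3282, 5288, 7966, 11412
D2: 1430, 2006, 2678, 3446
D3: 576, 672, 768
D4: 96, 96
The fourth differences are constant at 96.
Work back: 576 − 96 = 480;  1430 − 480 = 950;  1852 − 950 = 902;  1253 − 902 = 351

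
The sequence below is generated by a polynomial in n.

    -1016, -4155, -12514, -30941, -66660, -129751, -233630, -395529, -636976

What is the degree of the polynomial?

5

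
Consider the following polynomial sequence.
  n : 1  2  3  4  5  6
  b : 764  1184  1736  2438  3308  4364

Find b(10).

First differences: 420, 552, 702, 870, 1056
Second differences: 132, 150, 168, 186
Third differences: 18, 18, 18
Third differences constant at 18.
186 + 18 = 204;  1056 + 204 = 1260;  4364 + 1260 = 5624
204 + 18 = 222;  1260 + 222 = 1482;  5624 + 1482 = 7106
222 + 18 = 240;  1482 + 240 = 1722;  7106 + 1722 = 8828
240 + 18 = 258;  1722 + 258 = 1980;  8828 + 1980 = 10808

10808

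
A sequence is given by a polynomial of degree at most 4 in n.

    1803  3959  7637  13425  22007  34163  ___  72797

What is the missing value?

50769

Using the first 6 terms:
First differences: 2156  3678  5788  8582  12156
Second differences: 1522  2110  2794  3574
Third differences: 588  684  780
Fourth differences: 96  96
Constant fourth difference = 96.
Extend forward: 780 + 96 = 876;  3574 + 876 = 4450;  12156 + 4450 = 16606;  34163 + 16606 = 50769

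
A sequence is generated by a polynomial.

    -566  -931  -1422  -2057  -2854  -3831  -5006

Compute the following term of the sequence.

-6397

Δ: -365, -491, -635, -797, -977, -1175
Δ²: -126, -144, -162, -180, -198
Δ³: -18, -18, -18, -18
The third differences are constant (-18).
-198 − 18 = -216;  -1175 − 216 = -1391;  -5006 − 1391 = -6397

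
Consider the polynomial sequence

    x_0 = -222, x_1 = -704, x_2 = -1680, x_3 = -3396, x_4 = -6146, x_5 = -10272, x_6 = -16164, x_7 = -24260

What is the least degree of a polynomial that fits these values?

First differences: -482, -976, -1716, -2750, -4126, -5892, -8096
Second differences: -494, -740, -1034, -1376, -1766, -2204
Third differences: -246, -294, -342, -390, -438
Fourth differences: -48, -48, -48, -48
The fourth differences are constant, so the polynomial has degree 4.

4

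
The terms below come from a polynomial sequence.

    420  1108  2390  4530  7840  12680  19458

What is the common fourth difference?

D1: 688, 1282, 2140, 3310, 4840, 6778
D2: 594, 858, 1170, 1530, 1938
D3: 264, 312, 360, 408
D4: 48, 48, 48

48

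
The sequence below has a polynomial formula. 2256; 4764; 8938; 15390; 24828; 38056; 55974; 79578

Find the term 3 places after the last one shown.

Δ: 2508, 4174, 6452, 9438, 13228, 17918, 23604
Δ²: 1666, 2278, 2986, 3790, 4690, 5686
Δ³: 612, 708, 804, 900, 996
Δ⁴: 96, 96, 96, 96
Fourth differences constant at 96.
996 + 96 = 1092;  5686 + 1092 = 6778;  23604 + 6778 = 30382;  79578 + 30382 = 109960
1092 + 96 = 1188;  6778 + 1188 = 7966;  30382 + 7966 = 38348;  109960 + 38348 = 148308
1188 + 96 = 1284;  7966 + 1284 = 9250;  38348 + 9250 = 47598;  148308 + 47598 = 195906

195906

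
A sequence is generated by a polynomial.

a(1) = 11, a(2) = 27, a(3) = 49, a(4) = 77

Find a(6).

151

First differences: 16 , 22 , 28
Second differences: 6 , 6
Constant second difference = 6, so extend:
28 + 6 = 34;  77 + 34 = 111
34 + 6 = 40;  111 + 40 = 151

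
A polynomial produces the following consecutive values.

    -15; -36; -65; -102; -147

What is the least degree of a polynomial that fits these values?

First differences: -21, -29, -37, -45
Second differences: -8, -8, -8
The second differences are constant, so the polynomial has degree 2.

2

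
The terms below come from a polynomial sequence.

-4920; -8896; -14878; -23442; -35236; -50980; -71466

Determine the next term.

Δ: -3976  -5982  -8564  -11794  -15744  -20486
Δ²: -2006  -2582  -3230  -3950  -4742
Δ³: -576  -648  -720  -792
Δ⁴: -72  -72  -72
The fourth differences are constant (-72).
-792 − 72 = -864;  -4742 − 864 = -5606;  -20486 − 5606 = -26092;  -71466 − 26092 = -97558

-97558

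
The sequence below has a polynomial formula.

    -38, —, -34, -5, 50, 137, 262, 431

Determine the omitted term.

Using the last 6 terms:
Δ: 29, 55, 87, 125, 169
Δ²: 26, 32, 38, 44
Δ³: 6, 6, 6
Constant third difference = 6.
Extend backward: 26 − 6 = 20;  29 − 20 = 9;  -34 − 9 = -43

-43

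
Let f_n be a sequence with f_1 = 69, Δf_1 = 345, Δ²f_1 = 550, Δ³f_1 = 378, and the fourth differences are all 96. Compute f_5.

6357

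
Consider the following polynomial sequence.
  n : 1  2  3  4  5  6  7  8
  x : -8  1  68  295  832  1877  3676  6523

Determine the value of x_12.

9  67  227  537  1045  1799  2847
58  160  310  508  754  1048
102  150  198  246  294
48  48  48  48
Constant fourth difference = 48, so extend:
294 + 48 = 342;  1048 + 342 = 1390;  2847 + 1390 = 4237;  6523 + 4237 = 10760
342 + 48 = 390;  1390 + 390 = 1780;  4237 + 1780 = 6017;  10760 + 6017 = 16777
390 + 48 = 438;  1780 + 438 = 2218;  6017 + 2218 = 8235;  16777 + 8235 = 25012
438 + 48 = 486;  2218 + 486 = 2704;  8235 + 2704 = 10939;  25012 + 10939 = 35951

35951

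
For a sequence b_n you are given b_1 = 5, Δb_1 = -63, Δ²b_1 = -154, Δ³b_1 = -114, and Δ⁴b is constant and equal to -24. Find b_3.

Build the table forward from the leading diagonal:
D4: -24, -24, -24
D3: -114, -138, -162
D2: -154, -268, -406
D1: -63, -217, -485
b: 5, -58, -275

-275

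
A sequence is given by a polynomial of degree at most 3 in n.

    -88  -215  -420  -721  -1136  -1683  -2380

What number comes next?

D1: -127, -205, -301, -415, -547, -697
D2: -78, -96, -114, -132, -150
D3: -18, -18, -18, -18
Third differences constant at -18.
-150 − 18 = -168;  -697 − 168 = -865;  -2380 − 865 = -3245

-3245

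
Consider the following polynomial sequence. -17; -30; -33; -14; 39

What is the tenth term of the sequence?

Δ: -13 , -3 , 19 , 53
Δ²: 10 , 22 , 34
Δ³: 12 , 12
Constant third difference = 12, so extend:
34 + 12 = 46;  53 + 46 = 99;  39 + 99 = 138
46 + 12 = 58;  99 + 58 = 157;  138 + 157 = 295
58 + 12 = 70;  157 + 70 = 227;  295 + 227 = 522
70 + 12 = 82;  227 + 82 = 309;  522 + 309 = 831
82 + 12 = 94;  309 + 94 = 403;  831 + 403 = 1234

1234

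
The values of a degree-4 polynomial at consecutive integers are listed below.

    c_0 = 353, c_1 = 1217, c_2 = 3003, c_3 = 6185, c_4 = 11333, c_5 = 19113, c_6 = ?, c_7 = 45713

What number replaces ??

30287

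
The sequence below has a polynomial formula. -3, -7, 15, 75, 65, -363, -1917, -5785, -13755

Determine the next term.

-28335

First differences: -4 , 22 , 60 , -10 , -428 , -1554 , -3868 , -7970
Second differences: 26 , 38 , -70 , -418 , -1126 , -2314 , -4102
Third differences: 12 , -108 , -348 , -708 , -1188 , -1788
Fourth differences: -120 , -240 , -360 , -480 , -600
Fifth differences: -120 , -120 , -120 , -120
Constant fifth difference = -120, so extend:
-600 − 120 = -720;  -1788 − 720 = -2508;  -4102 − 2508 = -6610;  -7970 − 6610 = -14580;  -13755 − 14580 = -28335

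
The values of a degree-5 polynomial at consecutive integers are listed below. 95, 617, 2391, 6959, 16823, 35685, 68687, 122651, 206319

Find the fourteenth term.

1540829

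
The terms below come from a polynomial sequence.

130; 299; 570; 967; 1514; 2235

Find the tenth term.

7339

First differences: 169  271  397  547  721
Second differences: 102  126  150  174
Third differences: 24  24  24
Constant third difference = 24, so extend:
174 + 24 = 198;  721 + 198 = 919;  2235 + 919 = 3154
198 + 24 = 222;  919 + 222 = 1141;  3154 + 1141 = 4295
222 + 24 = 246;  1141 + 246 = 1387;  4295 + 1387 = 5682
246 + 24 = 270;  1387 + 270 = 1657;  5682 + 1657 = 7339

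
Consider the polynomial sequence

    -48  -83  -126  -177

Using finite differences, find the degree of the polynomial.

2

Δ: -35, -43, -51
Δ²: -8, -8
The second differences are constant, so the polynomial has degree 2.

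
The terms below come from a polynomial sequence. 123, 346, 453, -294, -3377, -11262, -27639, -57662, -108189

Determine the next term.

-188022

223, 107, -747, -3083, -7885, -16377, -30023, -50527
-116, -854, -2336, -4802, -8492, -13646, -20504
-738, -1482, -2466, -3690, -5154, -6858
-744, -984, -1224, -1464, -1704
-240, -240, -240, -240
Fifth differences constant at -240.
-1704 − 240 = -1944;  -6858 − 1944 = -8802;  -20504 − 8802 = -29306;  -50527 − 29306 = -79833;  -108189 − 79833 = -188022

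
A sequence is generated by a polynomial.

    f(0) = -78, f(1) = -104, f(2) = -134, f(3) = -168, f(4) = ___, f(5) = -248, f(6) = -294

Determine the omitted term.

-206

Using the first 4 terms:
Δ: -26, -30, -34
Δ²: -4, -4
Constant second difference = -4.
Extend forward: -34 − 4 = -38;  -168 − 38 = -206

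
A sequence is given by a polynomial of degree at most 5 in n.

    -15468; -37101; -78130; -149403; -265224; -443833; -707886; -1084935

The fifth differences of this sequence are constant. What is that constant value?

-480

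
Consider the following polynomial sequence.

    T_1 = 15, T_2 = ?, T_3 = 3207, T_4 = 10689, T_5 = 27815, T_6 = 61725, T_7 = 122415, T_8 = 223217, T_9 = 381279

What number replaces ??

Using the last 7 terms:
D1: 7482  17126  33910  60690  100802  158062
D2: 9644  16784  26780  40112  57260
D3: 7140  9996  13332  17148
D4: 2856  3336  3816
D5: 480  480
Constant fifth difference = 480.
Extend backward: 2856 − 480 = 2376;  7140 − 2376 = 4764;  9644 − 4764 = 4880;  7482 − 4880 = 2602;  3207 − 2602 = 605

605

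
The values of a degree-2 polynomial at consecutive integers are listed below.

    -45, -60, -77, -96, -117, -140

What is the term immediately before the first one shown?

-32

Δ: -15, -17, -19, -21, -23
Δ²: -2, -2, -2, -2
The second differences are constant at -2.
Work back: -15 + 2 = -13;  -45 + 13 = -32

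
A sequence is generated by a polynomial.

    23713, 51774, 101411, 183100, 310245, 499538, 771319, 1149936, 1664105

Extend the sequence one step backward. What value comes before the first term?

28061, 49637, 81689, 127145, 189293, 271781, 378617, 514169
21576, 32052, 45456, 62148, 82488, 106836, 135552
10476, 13404, 16692, 20340, 24348, 28716
2928, 3288, 3648, 4008, 4368
360, 360, 360, 360
The fifth differences are constant at 360.
Work back: 2928 − 360 = 2568;  10476 − 2568 = 7908;  21576 − 7908 = 13668;  28061 − 13668 = 14393;  23713 − 14393 = 9320

9320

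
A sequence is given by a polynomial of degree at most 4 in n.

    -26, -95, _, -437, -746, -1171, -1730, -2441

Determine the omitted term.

Using the last 5 terms:
First differences: -309  -425  -559  -711
Second differences: -116  -134  -152
Third differences: -18  -18
Constant third difference = -18.
Extend backward: -116 + 18 = -98;  -309 + 98 = -211;  -437 + 211 = -226

-226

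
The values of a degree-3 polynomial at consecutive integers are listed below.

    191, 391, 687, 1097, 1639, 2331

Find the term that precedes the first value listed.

69

Δ: 200, 296, 410, 542, 692
Δ²: 96, 114, 132, 150
Δ³: 18, 18, 18
The third differences are constant at 18.
Work back: 96 − 18 = 78;  200 − 78 = 122;  191 − 122 = 69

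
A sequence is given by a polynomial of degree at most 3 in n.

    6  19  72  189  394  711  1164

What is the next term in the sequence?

D1: 13 , 53 , 117 , 205 , 317 , 453
D2: 40 , 64 , 88 , 112 , 136
D3: 24 , 24 , 24 , 24
Constant third difference = 24, so extend:
136 + 24 = 160;  453 + 160 = 613;  1164 + 613 = 1777

1777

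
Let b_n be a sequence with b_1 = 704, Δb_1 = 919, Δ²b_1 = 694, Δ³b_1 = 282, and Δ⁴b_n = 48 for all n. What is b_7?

Build the table forward from the leading diagonal:
D4: 48, 48, 48, 48, 48, 48, 48
D3: 282, 330, 378, 426, 474, 522, 570
D2: 694, 976, 1306, 1684, 2110, 2584, 3106
D1: 919, 1613, 2589, 3895, 5579, 7689, 10273
b: 704, 1623, 3236, 5825, 9720, 15299, 22988

22988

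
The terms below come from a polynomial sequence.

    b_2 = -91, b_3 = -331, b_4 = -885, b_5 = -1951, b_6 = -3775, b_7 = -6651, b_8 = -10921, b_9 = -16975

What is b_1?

D1: -240  -554  -1066  -1824  -2876  -4270  -6054
D2: -314  -512  -758  -1052  -1394  -1784
D3: -198  -246  -294  -342  -390
D4: -48  -48  -48  -48
The fourth differences are constant at -48.
Work back: -198 + 48 = -150;  -314 + 150 = -164;  -240 + 164 = -76;  -91 + 76 = -15

-15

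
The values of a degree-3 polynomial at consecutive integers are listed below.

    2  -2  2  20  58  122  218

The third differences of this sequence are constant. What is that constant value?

6

D1: -4, 4, 18, 38, 64, 96
D2: 8, 14, 20, 26, 32
D3: 6, 6, 6, 6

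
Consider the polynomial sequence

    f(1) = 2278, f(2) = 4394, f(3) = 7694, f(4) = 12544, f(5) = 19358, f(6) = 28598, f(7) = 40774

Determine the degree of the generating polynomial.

4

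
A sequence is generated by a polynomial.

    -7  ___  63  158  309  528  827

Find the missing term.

12

Using the last 5 terms:
95, 151, 219, 299
56, 68, 80
12, 12
Constant third difference = 12.
Extend backward: 56 − 12 = 44;  95 − 44 = 51;  63 − 51 = 12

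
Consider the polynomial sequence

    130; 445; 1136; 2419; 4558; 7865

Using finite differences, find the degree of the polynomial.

Δ: 315, 691, 1283, 2139, 3307
Δ²: 376, 592, 856, 1168
Δ³: 216, 264, 312
Δ⁴: 48, 48
The fourth differences are constant, so the polynomial has degree 4.

4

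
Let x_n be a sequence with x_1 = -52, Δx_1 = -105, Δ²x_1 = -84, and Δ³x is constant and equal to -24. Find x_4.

Build the table forward from the leading diagonal:
Δ³: -24  -24  -24  -24
Δ²: -84  -108  -132  -156
Δ: -105  -189  -297  -429
x: -52  -157  -346  -643

-643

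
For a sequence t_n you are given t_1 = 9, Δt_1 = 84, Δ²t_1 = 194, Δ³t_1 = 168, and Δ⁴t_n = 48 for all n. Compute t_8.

12231

Build the table forward from the leading diagonal:
Δ⁴: 48, 48, 48, 48, 48, 48, 48, 48
Δ³: 168, 216, 264, 312, 360, 408, 456, 504
Δ²: 194, 362, 578, 842, 1154, 1514, 1922, 2378
Δ: 84, 278, 640, 1218, 2060, 3214, 4728, 6650
t: 9, 93, 371, 1011, 2229, 4289, 7503, 12231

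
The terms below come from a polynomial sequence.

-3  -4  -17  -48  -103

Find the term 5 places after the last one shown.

-1, -13, -31, -55
-12, -18, -24
-6, -6
The third differences are constant (-6).
-24 − 6 = -30;  -55 − 30 = -85;  -103 − 85 = -188
-30 − 6 = -36;  -85 − 36 = -121;  -188 − 121 = -309
-36 − 6 = -42;  -121 − 42 = -163;  -309 − 163 = -472
-42 − 6 = -48;  -163 − 48 = -211;  -472 − 211 = -683
-48 − 6 = -54;  -211 − 54 = -265;  -683 − 265 = -948

-948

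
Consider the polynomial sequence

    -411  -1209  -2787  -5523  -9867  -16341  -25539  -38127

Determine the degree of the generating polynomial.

First differences: -798, -1578, -2736, -4344, -6474, -9198, -12588
Second differences: -780, -1158, -1608, -2130, -2724, -3390
Third differences: -378, -450, -522, -594, -666
Fourth differences: -72, -72, -72, -72
The fourth differences are constant, so the polynomial has degree 4.

4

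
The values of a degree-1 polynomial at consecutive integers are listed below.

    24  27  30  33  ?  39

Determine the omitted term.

Using the first 4 terms:
3  3  3
Constant first difference = 3.
Extend forward: 33 + 3 = 36

36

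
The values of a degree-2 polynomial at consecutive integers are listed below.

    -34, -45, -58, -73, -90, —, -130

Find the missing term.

-109

Using the first 5 terms:
First differences: -11, -13, -15, -17
Second differences: -2, -2, -2
Constant second difference = -2.
Extend forward: -17 − 2 = -19;  -90 − 19 = -109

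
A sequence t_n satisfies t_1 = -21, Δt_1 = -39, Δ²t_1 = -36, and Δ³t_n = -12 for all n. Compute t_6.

Build the table forward from the leading diagonal:
D3: -12, -12, -12, -12, -12, -12
D2: -36, -48, -60, -72, -84, -96
D1: -39, -75, -123, -183, -255, -339
t: -21, -60, -135, -258, -441, -696

-696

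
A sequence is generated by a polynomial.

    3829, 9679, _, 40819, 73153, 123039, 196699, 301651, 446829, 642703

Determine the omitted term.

20991

Using the last 7 terms:
D1: 32334, 49886, 73660, 104952, 145178, 195874
D2: 17552, 23774, 31292, 40226, 50696
D3: 6222, 7518, 8934, 10470
D4: 1296, 1416, 1536
D5: 120, 120
Constant fifth difference = 120.
Extend backward: 1296 − 120 = 1176;  6222 − 1176 = 5046;  17552 − 5046 = 12506;  32334 − 12506 = 19828;  40819 − 19828 = 20991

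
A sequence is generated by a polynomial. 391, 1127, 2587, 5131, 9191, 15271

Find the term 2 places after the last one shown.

35867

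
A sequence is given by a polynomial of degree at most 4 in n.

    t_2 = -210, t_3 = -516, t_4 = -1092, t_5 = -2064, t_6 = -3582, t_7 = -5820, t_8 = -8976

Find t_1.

First differences: -306, -576, -972, -1518, -2238, -3156
Second differences: -270, -396, -546, -720, -918
Third differences: -126, -150, -174, -198
Fourth differences: -24, -24, -24
The fourth differences are constant at -24.
Work back: -126 + 24 = -102;  -270 + 102 = -168;  -306 + 168 = -138;  -210 + 138 = -72

-72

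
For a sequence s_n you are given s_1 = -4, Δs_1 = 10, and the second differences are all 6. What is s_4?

44

Build the table forward from the leading diagonal:
D2: 6  6  6  6
D1: 10  16  22  28
s: -4  6  22  44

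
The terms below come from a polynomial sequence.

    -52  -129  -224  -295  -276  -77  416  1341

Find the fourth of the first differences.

19

First differences: -77, -95, -71, 19, 199, 493, 925
Second differences: -18, 24, 90, 180, 294, 432
Third differences: 42, 66, 90, 114, 138
Fourth differences: 24, 24, 24, 24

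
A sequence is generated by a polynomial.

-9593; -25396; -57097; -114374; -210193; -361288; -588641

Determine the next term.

-917962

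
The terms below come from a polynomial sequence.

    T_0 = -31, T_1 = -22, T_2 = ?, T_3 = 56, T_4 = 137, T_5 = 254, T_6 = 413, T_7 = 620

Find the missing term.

Using the last 5 terms:
D1: 81, 117, 159, 207
D2: 36, 42, 48
D3: 6, 6
Constant third difference = 6.
Extend backward: 36 − 6 = 30;  81 − 30 = 51;  56 − 51 = 5

5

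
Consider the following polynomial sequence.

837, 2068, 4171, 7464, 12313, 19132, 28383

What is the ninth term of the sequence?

Δ: 1231  2103  3293  4849  6819  9251
Δ²: 872  1190  1556  1970  2432
Δ³: 318  366  414  462
Δ⁴: 48  48  48
Constant fourth difference = 48, so extend:
462 + 48 = 510;  2432 + 510 = 2942;  9251 + 2942 = 12193;  28383 + 12193 = 40576
510 + 48 = 558;  2942 + 558 = 3500;  12193 + 3500 = 15693;  40576 + 15693 = 56269

56269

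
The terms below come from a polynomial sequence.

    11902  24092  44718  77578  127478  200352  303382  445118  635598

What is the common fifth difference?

120

D1: 12190, 20626, 32860, 49900, 72874, 103030, 141736, 190480
D2: 8436, 12234, 17040, 22974, 30156, 38706, 48744
D3: 3798, 4806, 5934, 7182, 8550, 10038
D4: 1008, 1128, 1248, 1368, 1488
D5: 120, 120, 120, 120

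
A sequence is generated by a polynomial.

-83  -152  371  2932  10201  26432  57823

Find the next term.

Δ: -69 , 523 , 2561 , 7269 , 16231 , 31391
Δ²: 592 , 2038 , 4708 , 8962 , 15160
Δ³: 1446 , 2670 , 4254 , 6198
Δ⁴: 1224 , 1584 , 1944
Δ⁵: 360 , 360
The fifth differences are constant (360).
1944 + 360 = 2304;  6198 + 2304 = 8502;  15160 + 8502 = 23662;  31391 + 23662 = 55053;  57823 + 55053 = 112876

112876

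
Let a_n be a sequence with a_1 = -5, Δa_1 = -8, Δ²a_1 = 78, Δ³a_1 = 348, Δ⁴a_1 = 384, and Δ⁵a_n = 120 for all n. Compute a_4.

Build the table forward from the leading diagonal:
Fifth differences: 120, 120, 120, 120
Fourth differences: 384, 504, 624, 744
Third differences: 348, 732, 1236, 1860
Second differences: 78, 426, 1158, 2394
First differences: -8, 70, 496, 1654
a: -5, -13, 57, 553

553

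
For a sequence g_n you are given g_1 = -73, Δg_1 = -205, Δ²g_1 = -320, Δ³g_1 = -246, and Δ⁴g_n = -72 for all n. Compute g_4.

-1894

Build the table forward from the leading diagonal:
Fourth differences: -72, -72, -72, -72
Third differences: -246, -318, -390, -462
Second differences: -320, -566, -884, -1274
First differences: -205, -525, -1091, -1975
g: -73, -278, -803, -1894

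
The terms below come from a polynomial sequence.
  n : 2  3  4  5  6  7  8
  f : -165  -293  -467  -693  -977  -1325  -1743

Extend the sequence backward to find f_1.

Δ: -128, -174, -226, -284, -348, -418
Δ²: -46, -52, -58, -64, -70
Δ³: -6, -6, -6, -6
The third differences are constant at -6.
Work back: -46 + 6 = -40;  -128 + 40 = -88;  -165 + 88 = -77

-77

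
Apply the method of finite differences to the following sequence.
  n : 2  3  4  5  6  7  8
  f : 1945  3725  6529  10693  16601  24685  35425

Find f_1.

901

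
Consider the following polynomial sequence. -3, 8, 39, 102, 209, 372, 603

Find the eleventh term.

2447

11, 31, 63, 107, 163, 231
20, 32, 44, 56, 68
12, 12, 12, 12
Constant third difference = 12, so extend:
68 + 12 = 80;  231 + 80 = 311;  603 + 311 = 914
80 + 12 = 92;  311 + 92 = 403;  914 + 403 = 1317
92 + 12 = 104;  403 + 104 = 507;  1317 + 507 = 1824
104 + 12 = 116;  507 + 116 = 623;  1824 + 623 = 2447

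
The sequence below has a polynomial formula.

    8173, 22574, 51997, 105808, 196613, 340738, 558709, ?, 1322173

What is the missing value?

875732

Using the first 7 terms:
First differences: 14401, 29423, 53811, 90805, 144125, 217971
Second differences: 15022, 24388, 36994, 53320, 73846
Third differences: 9366, 12606, 16326, 20526
Fourth differences: 3240, 3720, 4200
Fifth differences: 480, 480
Constant fifth difference = 480.
Extend forward: 4200 + 480 = 4680;  20526 + 4680 = 25206;  73846 + 25206 = 99052;  217971 + 99052 = 317023;  558709 + 317023 = 875732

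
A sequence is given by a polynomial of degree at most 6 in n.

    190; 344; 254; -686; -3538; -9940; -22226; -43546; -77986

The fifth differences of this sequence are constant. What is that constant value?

Δ: 154, -90, -940, -2852, -6402, -12286, -21320, -34440
Δ²: -244, -850, -1912, -3550, -5884, -9034, -13120
Δ³: -606, -1062, -1638, -2334, -3150, -4086
Δ⁴: -456, -576, -696, -816, -936
Δ⁵: -120, -120, -120, -120

-120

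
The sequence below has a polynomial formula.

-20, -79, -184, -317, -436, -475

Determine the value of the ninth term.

908

-59  -105  -133  -119  -39
-46  -28  14  80
18  42  66
24  24
Fourth differences constant at 24.
66 + 24 = 90;  80 + 90 = 170;  -39 + 170 = 131;  -475 + 131 = -344
90 + 24 = 114;  170 + 114 = 284;  131 + 284 = 415;  -344 + 415 = 71
114 + 24 = 138;  284 + 138 = 422;  415 + 422 = 837;  71 + 837 = 908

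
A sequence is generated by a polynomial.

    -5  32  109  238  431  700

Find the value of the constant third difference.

Δ: 37, 77, 129, 193, 269
Δ²: 40, 52, 64, 76
Δ³: 12, 12, 12

12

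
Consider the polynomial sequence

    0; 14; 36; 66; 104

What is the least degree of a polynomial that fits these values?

2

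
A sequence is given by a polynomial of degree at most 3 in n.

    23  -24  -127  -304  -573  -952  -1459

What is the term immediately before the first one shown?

32

Δ: -47, -103, -177, -269, -379, -507
Δ²: -56, -74, -92, -110, -128
Δ³: -18, -18, -18, -18
The third differences are constant at -18.
Work back: -56 + 18 = -38;  -47 + 38 = -9;  23 + 9 = 32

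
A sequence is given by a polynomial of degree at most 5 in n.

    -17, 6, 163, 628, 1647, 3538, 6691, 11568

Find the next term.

18703

First differences: 23, 157, 465, 1019, 1891, 3153, 4877
Second differences: 134, 308, 554, 872, 1262, 1724
Third differences: 174, 246, 318, 390, 462
Fourth differences: 72, 72, 72, 72
Constant fourth difference = 72, so extend:
462 + 72 = 534;  1724 + 534 = 2258;  4877 + 2258 = 7135;  11568 + 7135 = 18703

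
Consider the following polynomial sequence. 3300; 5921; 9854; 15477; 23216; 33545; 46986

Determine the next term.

64109

2621 , 3933 , 5623 , 7739 , 10329 , 13441
1312 , 1690 , 2116 , 2590 , 3112
378 , 426 , 474 , 522
48 , 48 , 48
Fourth differences constant at 48.
522 + 48 = 570;  3112 + 570 = 3682;  13441 + 3682 = 17123;  46986 + 17123 = 64109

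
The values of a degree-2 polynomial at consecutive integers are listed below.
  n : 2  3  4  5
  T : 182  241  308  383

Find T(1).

Δ: 59  67  75
Δ²: 8  8
The second differences are constant at 8.
Work back: 59 − 8 = 51;  182 − 51 = 131

131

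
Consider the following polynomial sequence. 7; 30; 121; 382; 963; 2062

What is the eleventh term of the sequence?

25617

Δ: 23  91  261  581  1099
Δ²: 68  170  320  518
Δ³: 102  150  198
Δ⁴: 48  48
The fourth differences are constant (48).
198 + 48 = 246;  518 + 246 = 764;  1099 + 764 = 1863;  2062 + 1863 = 3925
246 + 48 = 294;  764 + 294 = 1058;  1863 + 1058 = 2921;  3925 + 2921 = 6846
294 + 48 = 342;  1058 + 342 = 1400;  2921 + 1400 = 4321;  6846 + 4321 = 11167
342 + 48 = 390;  1400 + 390 = 1790;  4321 + 1790 = 6111;  11167 + 6111 = 17278
390 + 48 = 438;  1790 + 438 = 2228;  6111 + 2228 = 8339;  17278 + 8339 = 25617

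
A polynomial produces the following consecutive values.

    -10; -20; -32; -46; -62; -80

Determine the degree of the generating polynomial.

-10, -12, -14, -16, -18
-2, -2, -2, -2
The second differences are constant, so the polynomial has degree 2.

2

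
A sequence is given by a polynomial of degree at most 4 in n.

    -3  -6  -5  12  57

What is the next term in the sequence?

142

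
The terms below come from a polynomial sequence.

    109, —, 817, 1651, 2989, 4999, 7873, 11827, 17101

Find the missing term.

343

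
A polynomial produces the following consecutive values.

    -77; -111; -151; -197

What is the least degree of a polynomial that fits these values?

-34, -40, -46
-6, -6
The second differences are constant, so the polynomial has degree 2.

2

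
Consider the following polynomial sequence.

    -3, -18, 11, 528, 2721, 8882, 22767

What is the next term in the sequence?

49956

Δ: -15 , 29 , 517 , 2193 , 6161 , 13885
Δ²: 44 , 488 , 1676 , 3968 , 7724
Δ³: 444 , 1188 , 2292 , 3756
Δ⁴: 744 , 1104 , 1464
Δ⁵: 360 , 360
Fifth differences constant at 360.
1464 + 360 = 1824;  3756 + 1824 = 5580;  7724 + 5580 = 13304;  13885 + 13304 = 27189;  22767 + 27189 = 49956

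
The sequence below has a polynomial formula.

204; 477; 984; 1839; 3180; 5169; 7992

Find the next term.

11859

273, 507, 855, 1341, 1989, 2823
234, 348, 486, 648, 834
114, 138, 162, 186
24, 24, 24
Fourth differences constant at 24.
186 + 24 = 210;  834 + 210 = 1044;  2823 + 1044 = 3867;  7992 + 3867 = 11859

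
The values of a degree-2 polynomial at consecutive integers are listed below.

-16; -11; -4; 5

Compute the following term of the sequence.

5  7  9
2  2
Constant second difference = 2, so extend:
9 + 2 = 11;  5 + 11 = 16

16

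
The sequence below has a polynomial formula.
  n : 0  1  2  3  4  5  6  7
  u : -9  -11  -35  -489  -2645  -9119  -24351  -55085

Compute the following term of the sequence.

-110849

Δ: -2, -24, -454, -2156, -6474, -15232, -30734
Δ²: -22, -430, -1702, -4318, -8758, -15502
Δ³: -408, -1272, -2616, -4440, -6744
Δ⁴: -864, -1344, -1824, -2304
Δ⁵: -480, -480, -480
Constant fifth difference = -480, so extend:
-2304 − 480 = -2784;  -6744 − 2784 = -9528;  -15502 − 9528 = -25030;  -30734 − 25030 = -55764;  -55085 − 55764 = -110849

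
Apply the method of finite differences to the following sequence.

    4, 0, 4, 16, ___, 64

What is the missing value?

Using the first 4 terms:
First differences: -4  4  12
Second differences: 8  8
Constant second difference = 8.
Extend forward: 12 + 8 = 20;  16 + 20 = 36

36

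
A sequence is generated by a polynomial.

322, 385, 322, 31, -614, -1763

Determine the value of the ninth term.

-10094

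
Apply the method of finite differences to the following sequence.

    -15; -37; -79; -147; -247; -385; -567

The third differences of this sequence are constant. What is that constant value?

-6

First differences: -22, -42, -68, -100, -138, -182
Second differences: -20, -26, -32, -38, -44
Third differences: -6, -6, -6, -6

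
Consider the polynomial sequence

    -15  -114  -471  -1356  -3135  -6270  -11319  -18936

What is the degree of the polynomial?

Δ: -99, -357, -885, -1779, -3135, -5049, -7617
Δ²: -258, -528, -894, -1356, -1914, -2568
Δ³: -270, -366, -462, -558, -654
Δ⁴: -96, -96, -96, -96
The fourth differences are constant, so the polynomial has degree 4.

4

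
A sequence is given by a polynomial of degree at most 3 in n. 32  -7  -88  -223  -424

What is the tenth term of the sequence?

-2839

D1: -39, -81, -135, -201
D2: -42, -54, -66
D3: -12, -12
The third differences are constant (-12).
-66 − 12 = -78;  -201 − 78 = -279;  -424 − 279 = -703
-78 − 12 = -90;  -279 − 90 = -369;  -703 − 369 = -1072
-90 − 12 = -102;  -369 − 102 = -471;  -1072 − 471 = -1543
-102 − 12 = -114;  -471 − 114 = -585;  -1543 − 585 = -2128
-114 − 12 = -126;  -585 − 126 = -711;  -2128 − 711 = -2839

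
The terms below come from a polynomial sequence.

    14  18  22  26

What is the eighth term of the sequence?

4, 4, 4
The first differences are constant (4).
26 + 4 = 30
30 + 4 = 34
34 + 4 = 38
38 + 4 = 42

42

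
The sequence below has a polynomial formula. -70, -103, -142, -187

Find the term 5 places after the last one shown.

-502

Δ: -33 , -39 , -45
Δ²: -6 , -6
Constant second difference = -6, so extend:
-45 − 6 = -51;  -187 − 51 = -238
-51 − 6 = -57;  -238 − 57 = -295
-57 − 6 = -63;  -295 − 63 = -358
-63 − 6 = -69;  -358 − 69 = -427
-69 − 6 = -75;  -427 − 75 = -502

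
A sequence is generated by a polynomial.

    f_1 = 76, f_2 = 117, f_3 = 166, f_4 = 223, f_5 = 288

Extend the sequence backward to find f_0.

Δ: 41  49  57  65
Δ²: 8  8  8
The second differences are constant at 8.
Work back: 41 − 8 = 33;  76 − 33 = 43

43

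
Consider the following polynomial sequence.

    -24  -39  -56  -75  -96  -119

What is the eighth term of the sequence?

-171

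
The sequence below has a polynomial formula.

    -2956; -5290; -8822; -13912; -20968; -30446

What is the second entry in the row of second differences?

-1558

Δ: -2334, -3532, -5090, -7056, -9478
Δ²: -1198, -1558, -1966, -2422
Δ³: -360, -408, -456
Δ⁴: -48, -48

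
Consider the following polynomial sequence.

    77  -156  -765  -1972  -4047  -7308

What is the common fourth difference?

-48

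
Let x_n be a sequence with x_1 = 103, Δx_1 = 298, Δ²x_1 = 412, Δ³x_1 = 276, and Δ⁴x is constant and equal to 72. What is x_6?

Build the table forward from the leading diagonal:
Δ⁴: 72  72  72  72  72  72
Δ³: 276  348  420  492  564  636
Δ²: 412  688  1036  1456  1948  2512
Δ: 298  710  1398  2434  3890  5838
x: 103  401  1111  2509  4943  8833

8833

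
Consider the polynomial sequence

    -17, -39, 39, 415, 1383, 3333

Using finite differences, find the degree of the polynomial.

4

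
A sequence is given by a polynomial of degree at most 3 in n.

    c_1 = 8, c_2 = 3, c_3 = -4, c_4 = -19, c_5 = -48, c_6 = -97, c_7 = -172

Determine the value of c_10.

D1: -5, -7, -15, -29, -49, -75
D2: -2, -8, -14, -20, -26
D3: -6, -6, -6, -6
The third differences are constant (-6).
-26 − 6 = -32;  -75 − 32 = -107;  -172 − 107 = -279
-32 − 6 = -38;  -107 − 38 = -145;  -279 − 145 = -424
-38 − 6 = -44;  -145 − 44 = -189;  -424 − 189 = -613

-613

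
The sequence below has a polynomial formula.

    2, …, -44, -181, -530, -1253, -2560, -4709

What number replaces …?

-5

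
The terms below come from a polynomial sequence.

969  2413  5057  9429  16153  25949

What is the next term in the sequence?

39633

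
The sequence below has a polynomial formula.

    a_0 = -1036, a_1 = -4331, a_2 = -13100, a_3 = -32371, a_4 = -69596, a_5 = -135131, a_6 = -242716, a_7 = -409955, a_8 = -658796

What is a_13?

-4259771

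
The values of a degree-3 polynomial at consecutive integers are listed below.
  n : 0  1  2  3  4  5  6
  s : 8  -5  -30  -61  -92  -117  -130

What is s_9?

-37

D1: -13, -25, -31, -31, -25, -13
D2: -12, -6, 0, 6, 12
D3: 6, 6, 6, 6
Constant third difference = 6, so extend:
12 + 6 = 18;  -13 + 18 = 5;  -130 + 5 = -125
18 + 6 = 24;  5 + 24 = 29;  -125 + 29 = -96
24 + 6 = 30;  29 + 30 = 59;  -96 + 59 = -37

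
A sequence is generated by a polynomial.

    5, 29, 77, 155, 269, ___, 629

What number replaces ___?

425

Using the first 5 terms:
24, 48, 78, 114
24, 30, 36
6, 6
Constant third difference = 6.
Extend forward: 36 + 6 = 42;  114 + 42 = 156;  269 + 156 = 425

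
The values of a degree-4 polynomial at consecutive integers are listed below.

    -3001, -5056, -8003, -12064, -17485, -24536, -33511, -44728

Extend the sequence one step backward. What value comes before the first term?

-1640

Δ: -2055  -2947  -4061  -5421  -7051  -8975  -11217
Δ²: -892  -1114  -1360  -1630  -1924  -2242
Δ³: -222  -246  -270  -294  -318
Δ⁴: -24  -24  -24  -24
The fourth differences are constant at -24.
Work back: -222 + 24 = -198;  -892 + 198 = -694;  -2055 + 694 = -1361;  -3001 + 1361 = -1640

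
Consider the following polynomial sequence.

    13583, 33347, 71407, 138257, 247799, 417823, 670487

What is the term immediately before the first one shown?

First differences: 19764, 38060, 66850, 109542, 170024, 252664
Second differences: 18296, 28790, 42692, 60482, 82640
Third differences: 10494, 13902, 17790, 22158
Fourth differences: 3408, 3888, 4368
Fifth differences: 480, 480
The fifth differences are constant at 480.
Work back: 3408 − 480 = 2928;  10494 − 2928 = 7566;  18296 − 7566 = 10730;  19764 − 10730 = 9034;  13583 − 9034 = 4549

4549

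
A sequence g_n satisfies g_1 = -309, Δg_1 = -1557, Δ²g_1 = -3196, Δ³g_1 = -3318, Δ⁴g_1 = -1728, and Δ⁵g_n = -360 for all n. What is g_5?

-40713

Build the table forward from the leading diagonal:
D5: -360, -360, -360, -360, -360
D4: -1728, -2088, -2448, -2808, -3168
D3: -3318, -5046, -7134, -9582, -12390
D2: -3196, -6514, -11560, -18694, -28276
D1: -1557, -4753, -11267, -22827, -41521
g: -309, -1866, -6619, -17886, -40713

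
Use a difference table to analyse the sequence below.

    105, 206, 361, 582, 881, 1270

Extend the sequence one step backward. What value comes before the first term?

46

First differences: 101, 155, 221, 299, 389
Second differences: 54, 66, 78, 90
Third differences: 12, 12, 12
The third differences are constant at 12.
Work back: 54 − 12 = 42;  101 − 42 = 59;  105 − 59 = 46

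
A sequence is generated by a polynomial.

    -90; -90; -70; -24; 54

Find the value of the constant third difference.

First differences: 0, 20, 46, 78
Second differences: 20, 26, 32
Third differences: 6, 6

6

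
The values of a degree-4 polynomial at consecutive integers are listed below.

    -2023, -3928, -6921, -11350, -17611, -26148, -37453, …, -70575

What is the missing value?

Using the first 7 terms:
Δ: -1905  -2993  -4429  -6261  -8537  -11305
Δ²: -1088  -1436  -1832  -2276  -2768
Δ³: -348  -396  -444  -492
Δ⁴: -48  -48  -48
Constant fourth difference = -48.
Extend forward: -492 − 48 = -540;  -2768 − 540 = -3308;  -11305 − 3308 = -14613;  -37453 − 14613 = -52066

-52066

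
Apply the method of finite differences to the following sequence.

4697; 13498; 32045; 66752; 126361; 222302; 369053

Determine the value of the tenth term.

First differences: 8801, 18547, 34707, 59609, 95941, 146751
Second differences: 9746, 16160, 24902, 36332, 50810
Third differences: 6414, 8742, 11430, 14478
Fourth differences: 2328, 2688, 3048
Fifth differences: 360, 360
Fifth differences constant at 360.
3048 + 360 = 3408;  14478 + 3408 = 17886;  50810 + 17886 = 68696;  146751 + 68696 = 215447;  369053 + 215447 = 584500
3408 + 360 = 3768;  17886 + 3768 = 21654;  68696 + 21654 = 90350;  215447 + 90350 = 305797;  584500 + 305797 = 890297
3768 + 360 = 4128;  21654 + 4128 = 25782;  90350 + 25782 = 116132;  305797 + 116132 = 421929;  890297 + 421929 = 1312226

1312226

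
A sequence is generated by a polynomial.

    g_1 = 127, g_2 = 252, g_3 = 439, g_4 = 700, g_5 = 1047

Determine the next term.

1492

D1: 125 , 187 , 261 , 347
D2: 62 , 74 , 86
D3: 12 , 12
Third differences constant at 12.
86 + 12 = 98;  347 + 98 = 445;  1047 + 445 = 1492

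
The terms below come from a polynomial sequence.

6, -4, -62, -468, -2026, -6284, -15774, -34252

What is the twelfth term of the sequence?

-329444

-10  -58  -406  -1558  -4258  -9490  -18478
-48  -348  -1152  -2700  -5232  -8988
-300  -804  -1548  -2532  -3756
-504  -744  -984  -1224
-240  -240  -240
Fifth differences constant at -240.
-1224 − 240 = -1464;  -3756 − 1464 = -5220;  -8988 − 5220 = -14208;  -18478 − 14208 = -32686;  -34252 − 32686 = -66938
-1464 − 240 = -1704;  -5220 − 1704 = -6924;  -14208 − 6924 = -21132;  -32686 − 21132 = -53818;  -66938 − 53818 = -120756
-1704 − 240 = -1944;  -6924 − 1944 = -8868;  -21132 − 8868 = -30000;  -53818 − 30000 = -83818;  -120756 − 83818 = -204574
-1944 − 240 = -2184;  -8868 − 2184 = -11052;  -30000 − 11052 = -41052;  -83818 − 41052 = -124870;  -204574 − 124870 = -329444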